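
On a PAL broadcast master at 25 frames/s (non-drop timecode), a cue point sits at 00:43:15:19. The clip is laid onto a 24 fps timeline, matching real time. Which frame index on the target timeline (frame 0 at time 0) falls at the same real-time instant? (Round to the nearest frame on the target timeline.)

Source frame index: (0×3600 + 43×60 + 15) × 25 + 19 = 64894.
Real time: 64894 / (25) = 64894/25 s.
Target frame: (64894/25) × (24) = 1557456/25 ≈ 62298.240 → 62298.

frame 62298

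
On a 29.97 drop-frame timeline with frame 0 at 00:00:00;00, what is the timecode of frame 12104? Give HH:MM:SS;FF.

00:06:43;26

Ten DF minutes hold 17982 frames, so frame 12104 lies in block 0 (frames 0–17981) with 12104 frames into that block.
The block's first minute is 1800 frames and the rest 1798 each; 12104 frames reaches minute 6, so 0 × 18 + 6 × 2 = 12 labels have been skipped so far.
Adding those back, label number 12104 + 12 = 12116 at 30 labels/s is 403 s + 26 f = 0 h 6 min 43 s frame 26, i.e. 00:06:43;26.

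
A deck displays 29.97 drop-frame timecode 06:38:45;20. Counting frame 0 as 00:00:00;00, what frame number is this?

As if non-drop at 30 labels/s: (6 × 3600 + 38 × 60 + 45) × 30 + 20 = 717770.
Minute boundaries passed: 398; those not divisible by 10: 398 − 39 = 359; dropped labels = 2 × 359 = 718.
Actual frame index = 717770 − 718 = 717052.

717052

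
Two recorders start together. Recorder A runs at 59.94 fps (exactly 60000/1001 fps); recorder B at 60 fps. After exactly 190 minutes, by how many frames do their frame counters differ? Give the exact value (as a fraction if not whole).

190 min = 11400 s.
A emits 60000/1001 × 11400 = 684000000/1001 frames; B emits 60 × 11400 = 684000.
Difference = 684000/1001 frames (≈ 683.3167); B is ahead of A.

684000/1001 frames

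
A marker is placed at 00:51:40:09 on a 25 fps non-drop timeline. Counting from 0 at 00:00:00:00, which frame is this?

Total seconds to the label: (0 × 3600 + 51 × 60 + 40) = 3100.
Frame index = 3100 × 25 + 9 = 77509.

77509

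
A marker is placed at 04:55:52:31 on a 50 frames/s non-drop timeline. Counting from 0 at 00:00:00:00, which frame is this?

887631

Total seconds to the label: (4 × 3600 + 55 × 60 + 52) = 17752.
Frame index = 17752 × 50 + 31 = 887631.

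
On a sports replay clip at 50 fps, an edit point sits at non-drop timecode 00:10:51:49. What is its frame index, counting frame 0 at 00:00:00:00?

Total seconds to the label: (0 × 3600 + 10 × 60 + 51) = 651.
Frame index = 651 × 50 + 49 = 32599.

32599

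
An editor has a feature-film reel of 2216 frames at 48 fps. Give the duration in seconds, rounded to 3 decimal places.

Running time = 2216 × 1/48 = 277/6 s ≈ 46.167 s.

46.167 seconds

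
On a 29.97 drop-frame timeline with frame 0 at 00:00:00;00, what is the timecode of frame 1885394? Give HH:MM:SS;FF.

17:28:29;12

Ten DF minutes hold 17982 frames, so frame 1885394 lies in block 104 (frames 1870128–1888109) with 15266 frames into that block.
The block's first minute is 1800 frames and the rest 1798 each; 15266 frames reaches minute 8, so 104 × 18 + 8 × 2 = 1888 labels have been skipped so far.
Adding those back, label number 1885394 + 1888 = 1887282 at 30 labels/s is 62909 s + 12 f = 17 h 28 min 29 s frame 12, i.e. 17:28:29;12.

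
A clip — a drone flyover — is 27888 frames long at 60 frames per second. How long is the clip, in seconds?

Running time = 27888 / (60) = 464.8 s.

464.8 seconds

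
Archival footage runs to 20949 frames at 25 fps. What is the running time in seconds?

837.96 seconds

Running time = 20949 / (25) = 837.96 s.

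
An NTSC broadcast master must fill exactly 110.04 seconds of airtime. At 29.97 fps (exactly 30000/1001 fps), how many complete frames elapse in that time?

3297 frames

Frames = 110.04 × 30000/1001 = 471600/143 ≈ 3297.9021.
Complete frames: 3297.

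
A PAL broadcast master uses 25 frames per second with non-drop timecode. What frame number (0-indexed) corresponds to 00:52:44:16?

frame 79116

Total seconds to the label: (0 × 3600 + 52 × 60 + 44) = 3164.
Frame index = 3164 × 25 + 16 = 79116.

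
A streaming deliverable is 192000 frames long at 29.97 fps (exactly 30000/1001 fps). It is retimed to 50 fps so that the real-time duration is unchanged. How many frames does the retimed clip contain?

320320 frames

Target frames = source frames × (target rate / source rate) = 192000 × (50)/(30000/1001) = 192000 × 1001/600 = 320320.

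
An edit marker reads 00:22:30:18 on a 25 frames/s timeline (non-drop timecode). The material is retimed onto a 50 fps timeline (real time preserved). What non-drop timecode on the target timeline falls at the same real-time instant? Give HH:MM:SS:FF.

Source frame index: (0×3600 + 22×60 + 30) × 25 + 18 = 33768.
Real time: 33768 / (25) = 33768/25 s.
Target frame: (33768/25) × (50) = 67536.
At 50 labels/s: frame 67536 → 00:22:30:36.

00:22:30:36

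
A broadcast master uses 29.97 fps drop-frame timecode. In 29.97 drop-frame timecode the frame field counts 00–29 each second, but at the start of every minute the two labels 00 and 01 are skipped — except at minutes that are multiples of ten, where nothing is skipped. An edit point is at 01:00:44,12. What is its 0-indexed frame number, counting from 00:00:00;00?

109224

As if non-drop at 30 labels/s: (1 × 3600 + 0 × 60 + 44) × 30 + 12 = 109332.
Minute boundaries passed: 60; those not divisible by 10: 60 − 6 = 54; dropped labels = 2 × 54 = 108.
Actual frame index = 109332 − 108 = 109224.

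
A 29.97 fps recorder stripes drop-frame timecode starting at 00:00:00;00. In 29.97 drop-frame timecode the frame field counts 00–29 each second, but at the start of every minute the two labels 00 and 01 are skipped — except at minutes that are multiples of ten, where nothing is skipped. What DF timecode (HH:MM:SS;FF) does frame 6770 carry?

Ten DF minutes hold 17982 frames, so frame 6770 lies in block 0 (frames 0–17981) with 6770 frames into that block.
The block's first minute is 1800 frames and the rest 1798 each; 6770 frames reaches minute 3, so 0 × 18 + 3 × 2 = 6 labels have been skipped so far.
Adding those back, label number 6770 + 6 = 6776 at 30 labels/s is 225 s + 26 f = 0 h 3 min 45 s frame 26, i.e. 00:03:45;26.

00:03:45;26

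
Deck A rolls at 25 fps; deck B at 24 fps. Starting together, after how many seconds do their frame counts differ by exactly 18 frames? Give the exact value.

18 seconds

The gap grows by |24 − 25| = 1 frame per second.
Time for a 18-frame gap: 18 ÷ (1) = 18 s.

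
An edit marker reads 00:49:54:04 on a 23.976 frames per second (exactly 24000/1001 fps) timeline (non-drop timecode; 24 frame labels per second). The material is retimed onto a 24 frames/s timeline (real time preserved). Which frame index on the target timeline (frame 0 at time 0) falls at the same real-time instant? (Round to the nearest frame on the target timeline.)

frame 71932

Source frame index: (0×3600 + 49×60 + 54) × 24 + 4 = 71860.
Real time: 71860 / (24000/1001) = 3596593/1200 s.
Target frame: (3596593/1200) × (24) = 3596593/50 ≈ 71931.860 → 71932.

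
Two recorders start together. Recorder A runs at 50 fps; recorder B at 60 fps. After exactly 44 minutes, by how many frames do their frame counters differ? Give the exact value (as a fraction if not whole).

44 min = 2640 s.
A emits 50 × 2640 = 132000 frames; B emits 60 × 2640 = 158400.
Difference = 26400 frames; B is ahead of A.

26400 frames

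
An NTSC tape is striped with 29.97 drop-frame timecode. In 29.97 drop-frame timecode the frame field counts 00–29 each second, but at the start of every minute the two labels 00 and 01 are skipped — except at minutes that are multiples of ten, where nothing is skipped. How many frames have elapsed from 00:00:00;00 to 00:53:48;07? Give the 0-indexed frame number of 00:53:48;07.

96751

Complete 10-minute blocks: 5, each 17982 frames → 89910.
Remaining 3 whole minutes in the current block: 1800 + 2 × 1798 = 5396 frames.
Within the current minute: 48 × 30 + 7 − 2 = 1445 (labels ;00/;01 skipped at this minute). Total = 89910 + 5396 + 1445 = 96751.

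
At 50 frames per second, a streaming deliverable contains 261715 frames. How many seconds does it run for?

5234.3 seconds

Running time = 261715 / (50) = 5234.3 s.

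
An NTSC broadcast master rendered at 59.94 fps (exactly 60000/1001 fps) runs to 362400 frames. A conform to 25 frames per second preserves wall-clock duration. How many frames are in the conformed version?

Target frames = source frames × (target rate / source rate) = 362400 × (25)/(60000/1001) = 362400 × 1001/2400 = 151151.

151151 frames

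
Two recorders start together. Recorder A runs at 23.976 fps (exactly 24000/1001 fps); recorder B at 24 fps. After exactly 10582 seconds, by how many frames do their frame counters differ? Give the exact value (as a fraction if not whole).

A emits 24000/1001 × 10582 = 1776000/7 frames; B emits 24 × 10582 = 253968.
Difference = 1776/7 frames (≈ 253.7143); B is ahead of A.

1776/7 frames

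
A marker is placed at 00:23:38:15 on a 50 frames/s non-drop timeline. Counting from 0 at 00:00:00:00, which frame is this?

frame 70915

Total seconds to the label: (0 × 3600 + 23 × 60 + 38) = 1418.
Frame index = 1418 × 50 + 15 = 70915.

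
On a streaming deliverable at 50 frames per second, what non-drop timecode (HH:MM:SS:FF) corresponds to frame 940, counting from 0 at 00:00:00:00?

940 ÷ 50 = 18 full seconds, remainder 40 frames.
18 s = 0 h 0 min 18 s.
Timecode: 00:00:18:40.

00:00:18:40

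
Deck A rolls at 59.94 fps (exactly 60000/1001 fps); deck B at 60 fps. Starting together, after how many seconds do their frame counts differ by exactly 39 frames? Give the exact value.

The gap grows by |60 − 60000/1001| = 60/1001 frames per second.
Time for a 39-frame gap: 39 ÷ (60/1001) = 650.65 s.

650.65 seconds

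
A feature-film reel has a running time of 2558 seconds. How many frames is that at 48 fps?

122784 frames

Frames = 2558 × 48 = 122784.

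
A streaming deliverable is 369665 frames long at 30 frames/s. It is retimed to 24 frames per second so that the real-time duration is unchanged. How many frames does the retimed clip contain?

295732 frames

Target frames = source frames × (target rate / source rate) = 369665 × (24)/(30) = 369665 × 4/5 = 295732.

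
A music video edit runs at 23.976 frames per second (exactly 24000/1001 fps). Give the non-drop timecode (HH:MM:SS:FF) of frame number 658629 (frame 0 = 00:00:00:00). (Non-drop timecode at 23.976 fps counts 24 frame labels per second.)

658629 ÷ 24 = 27442 full seconds, remainder 21 frames.
27442 s = 7 h 37 min 22 s.
Timecode: 07:37:22:21.

07:37:22:21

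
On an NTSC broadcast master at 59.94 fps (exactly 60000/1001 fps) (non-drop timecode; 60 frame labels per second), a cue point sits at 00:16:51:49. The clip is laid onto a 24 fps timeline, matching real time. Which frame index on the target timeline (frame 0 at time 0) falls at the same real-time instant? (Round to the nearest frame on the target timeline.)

frame 24308

Source frame index: (0×3600 + 16×60 + 51) × 60 + 49 = 60709.
Real time: 60709 / (60000/1001) = 60769709/60000 s.
Target frame: (60769709/60000) × (24) = 60769709/2500 ≈ 24307.884 → 24308.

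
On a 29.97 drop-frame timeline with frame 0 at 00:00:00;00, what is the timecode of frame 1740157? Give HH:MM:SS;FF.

16:07:43;09

Ten DF minutes hold 17982 frames, so frame 1740157 lies in block 96 (frames 1726272–1744253) with 13885 frames into that block.
The block's first minute is 1800 frames and the rest 1798 each; 13885 frames reaches minute 7, so 96 × 18 + 7 × 2 = 1742 labels have been skipped so far.
Adding those back, label number 1740157 + 1742 = 1741899 at 30 labels/s is 58063 s + 9 f = 16 h 7 min 43 s frame 9, i.e. 16:07:43;09.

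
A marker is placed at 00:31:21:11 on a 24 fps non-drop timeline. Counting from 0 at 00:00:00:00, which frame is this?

frame 45155

Total seconds to the label: (0 × 3600 + 31 × 60 + 21) = 1881.
Frame index = 1881 × 24 + 11 = 45155.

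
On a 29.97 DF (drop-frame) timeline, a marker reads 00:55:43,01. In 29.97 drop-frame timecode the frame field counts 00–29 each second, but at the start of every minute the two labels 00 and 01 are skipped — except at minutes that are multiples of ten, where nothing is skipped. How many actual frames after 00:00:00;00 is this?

100191

As if non-drop at 30 labels/s: (0 × 3600 + 55 × 60 + 43) × 30 + 1 = 100291.
Minute boundaries passed: 55; those not divisible by 10: 55 − 5 = 50; dropped labels = 2 × 50 = 100.
Actual frame index = 100291 − 100 = 100191.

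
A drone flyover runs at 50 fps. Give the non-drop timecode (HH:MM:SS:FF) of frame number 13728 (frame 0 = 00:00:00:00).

00:04:34:28

13728 ÷ 50 = 274 full seconds, remainder 28 frames.
274 s = 0 h 4 min 34 s.
Timecode: 00:04:34:28.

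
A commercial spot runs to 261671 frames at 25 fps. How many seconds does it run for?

10466.84 seconds

Running time = 261671 / (25) = 10466.84 s.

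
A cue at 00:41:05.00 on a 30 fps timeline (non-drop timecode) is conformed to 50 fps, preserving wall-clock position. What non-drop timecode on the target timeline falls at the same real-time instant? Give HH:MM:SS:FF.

00:41:05:00

Source frame index: (0×3600 + 41×60 + 5) × 30 + 0 = 73950.
Real time: 73950 / (30) = 2465 s.
Target frame: (2465) × (50) = 123250.
At 50 labels/s: frame 123250 → 00:41:05:00.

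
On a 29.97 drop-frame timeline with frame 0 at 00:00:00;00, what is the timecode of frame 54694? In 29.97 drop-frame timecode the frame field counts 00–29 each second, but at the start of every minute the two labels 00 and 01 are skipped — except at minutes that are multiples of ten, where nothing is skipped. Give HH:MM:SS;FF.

Ten DF minutes hold 17982 frames, so frame 54694 lies in block 3 (frames 53946–71927) with 748 frames into that block.
The block's first minute is 1800 frames and the rest 1798 each; 748 frames reaches minute 0, so 3 × 18 + 0 × 2 = 54 labels have been skipped so far.
Adding those back, label number 54694 + 54 = 54748 at 30 labels/s is 1824 s + 28 f = 0 h 30 min 24 s frame 28, i.e. 00:30:24;28.

00:30:24;28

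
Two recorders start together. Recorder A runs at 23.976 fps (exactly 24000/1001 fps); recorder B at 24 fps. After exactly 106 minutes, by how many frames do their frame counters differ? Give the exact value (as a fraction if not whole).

106 min = 6360 s.
A emits 24000/1001 × 6360 = 152640000/1001 frames; B emits 24 × 6360 = 152640.
Difference = 152640/1001 frames (≈ 152.4875); B is ahead of A.

152640/1001 frames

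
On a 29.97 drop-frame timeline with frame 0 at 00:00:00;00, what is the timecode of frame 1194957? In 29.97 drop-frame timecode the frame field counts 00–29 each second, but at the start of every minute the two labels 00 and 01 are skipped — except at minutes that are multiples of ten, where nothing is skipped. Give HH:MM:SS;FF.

11:04:31;23

Ten DF minutes hold 17982 frames, so frame 1194957 lies in block 66 (frames 1186812–1204793) with 8145 frames into that block.
The block's first minute is 1800 frames and the rest 1798 each; 8145 frames reaches minute 4, so 66 × 18 + 4 × 2 = 1196 labels have been skipped so far.
Adding those back, label number 1194957 + 1196 = 1196153 at 30 labels/s is 39871 s + 23 f = 11 h 4 min 31 s frame 23, i.e. 11:04:31;23.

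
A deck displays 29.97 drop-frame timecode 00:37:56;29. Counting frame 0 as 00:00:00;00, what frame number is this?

As if non-drop at 30 labels/s: (0 × 3600 + 37 × 60 + 56) × 30 + 29 = 68309.
Minute boundaries passed: 37; those not divisible by 10: 37 − 3 = 34; dropped labels = 2 × 34 = 68.
Actual frame index = 68309 − 68 = 68241.

68241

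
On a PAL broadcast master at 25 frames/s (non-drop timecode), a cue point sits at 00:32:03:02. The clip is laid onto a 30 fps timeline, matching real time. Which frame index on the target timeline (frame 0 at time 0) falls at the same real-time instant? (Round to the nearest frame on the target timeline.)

Source frame index: (0×3600 + 32×60 + 3) × 25 + 2 = 48077.
Real time: 48077 / (25) = 48077/25 s.
Target frame: (48077/25) × (30) = 288462/5 ≈ 57692.400 → 57692.

frame 57692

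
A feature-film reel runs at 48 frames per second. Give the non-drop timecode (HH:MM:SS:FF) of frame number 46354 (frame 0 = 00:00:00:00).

00:16:05:34

46354 ÷ 48 = 965 full seconds, remainder 34 frames.
965 s = 0 h 16 min 5 s.
Timecode: 00:16:05:34.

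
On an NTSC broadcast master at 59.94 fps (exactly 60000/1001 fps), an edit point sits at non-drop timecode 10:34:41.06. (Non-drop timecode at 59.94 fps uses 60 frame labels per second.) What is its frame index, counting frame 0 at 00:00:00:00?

frame 2284866

Total seconds to the label: (10 × 3600 + 34 × 60 + 41) = 38081.
Frame index = 38081 × 60 + 6 = 2284866.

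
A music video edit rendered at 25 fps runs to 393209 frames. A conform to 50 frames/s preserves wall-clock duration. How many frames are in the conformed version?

Target frames = source frames × (target rate / source rate) = 393209 × (50)/(25) = 393209 × 2 = 786418.

786418 frames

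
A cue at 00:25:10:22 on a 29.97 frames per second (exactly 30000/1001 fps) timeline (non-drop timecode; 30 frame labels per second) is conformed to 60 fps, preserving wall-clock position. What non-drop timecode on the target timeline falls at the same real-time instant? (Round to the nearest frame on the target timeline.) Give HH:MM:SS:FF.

00:25:12:15

Source frame index: (0×3600 + 25×60 + 10) × 30 + 22 = 45322.
Real time: 45322 / (30000/1001) = 22683661/15000 s.
Target frame: (22683661/15000) × (60) = 22683661/250 ≈ 90734.644 → 90735.
At 60 labels/s: frame 90735 → 00:25:12:15.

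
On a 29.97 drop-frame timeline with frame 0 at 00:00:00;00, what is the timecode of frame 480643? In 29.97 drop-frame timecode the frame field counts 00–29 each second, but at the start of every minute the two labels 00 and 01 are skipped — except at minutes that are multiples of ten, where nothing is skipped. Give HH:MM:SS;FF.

04:27:17;15

Each 10-minute DF block holds 10 × 60 × 30 − 9 × 2 = 17982 frames. 480643 ÷ 17982 → 26 full blocks, remainder 13111.
Within the partial block the first minute is 1800 frames and each further minute 1798, so 7 further minute boundaries passed. Total skipped labels = 18 × 26 + 2 × 7 = 482.
Non-drop label index = 480643 + 482 = 481125; at 30 labels/s that is 04:27:17:15, i.e. DF 04:27:17;15.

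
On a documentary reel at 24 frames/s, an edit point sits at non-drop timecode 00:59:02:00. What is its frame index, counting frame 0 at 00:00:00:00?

Total seconds to the label: (0 × 3600 + 59 × 60 + 2) = 3542.
Frame index = 3542 × 24 + 0 = 85008.

frame 85008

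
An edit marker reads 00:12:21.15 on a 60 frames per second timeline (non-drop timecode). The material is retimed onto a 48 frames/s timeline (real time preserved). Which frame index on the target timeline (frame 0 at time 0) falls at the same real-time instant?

Source frame index: (0×3600 + 12×60 + 21) × 60 + 15 = 44475.
Real time: 44475 / (60) = 2965/4 s.
Target frame: (2965/4) × (48) = 35580.

frame 35580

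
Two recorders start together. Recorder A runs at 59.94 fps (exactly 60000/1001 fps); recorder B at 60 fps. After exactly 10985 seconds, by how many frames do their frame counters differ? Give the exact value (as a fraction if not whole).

A emits 60000/1001 × 10985 = 50700000/77 frames; B emits 60 × 10985 = 659100.
Difference = 50700/77 frames (≈ 658.4416); B is ahead of A.

50700/77 frames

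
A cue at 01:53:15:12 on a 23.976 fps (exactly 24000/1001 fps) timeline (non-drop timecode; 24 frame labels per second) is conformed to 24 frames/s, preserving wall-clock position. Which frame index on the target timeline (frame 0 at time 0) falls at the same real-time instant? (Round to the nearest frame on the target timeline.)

Source frame index: (1×3600 + 53×60 + 15) × 24 + 12 = 163092.
Real time: 163092 / (24000/1001) = 13604591/2000 s.
Target frame: (13604591/2000) × (24) = 40813773/250 ≈ 163255.092 → 163255.

frame 163255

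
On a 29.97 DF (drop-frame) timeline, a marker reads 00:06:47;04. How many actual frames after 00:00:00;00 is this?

As if non-drop at 30 labels/s: (0 × 3600 + 6 × 60 + 47) × 30 + 4 = 12214.
Minute boundaries passed: 6; those not divisible by 10: 6 − 0 = 6; dropped labels = 2 × 6 = 12.
Actual frame index = 12214 − 12 = 12202.

12202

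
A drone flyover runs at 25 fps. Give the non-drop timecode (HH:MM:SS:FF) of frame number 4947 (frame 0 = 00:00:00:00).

4947 ÷ 25 = 197 full seconds, remainder 22 frames.
197 s = 0 h 3 min 17 s.
Timecode: 00:03:17:22.

00:03:17:22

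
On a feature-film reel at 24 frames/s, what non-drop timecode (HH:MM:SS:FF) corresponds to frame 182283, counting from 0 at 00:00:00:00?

02:06:35:03

182283 ÷ 24 = 7595 full seconds, remainder 3 frames.
7595 s = 2 h 6 min 35 s.
Timecode: 02:06:35:03.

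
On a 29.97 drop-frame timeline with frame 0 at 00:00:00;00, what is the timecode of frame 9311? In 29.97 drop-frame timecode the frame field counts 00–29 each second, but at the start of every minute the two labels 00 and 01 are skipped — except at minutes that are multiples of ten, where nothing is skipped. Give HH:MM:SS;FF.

Ten DF minutes hold 17982 frames, so frame 9311 lies in block 0 (frames 0–17981) with 9311 frames into that block.
The block's first minute is 1800 frames and the rest 1798 each; 9311 frames reaches minute 5, so 0 × 18 + 5 × 2 = 10 labels have been skipped so far.
Adding those back, label number 9311 + 10 = 9321 at 30 labels/s is 310 s + 21 f = 0 h 5 min 10 s frame 21, i.e. 00:05:10;21.

00:05:10;21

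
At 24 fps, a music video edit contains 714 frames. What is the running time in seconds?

29.75 seconds

Running time = 714 / (24) = 29.75 s.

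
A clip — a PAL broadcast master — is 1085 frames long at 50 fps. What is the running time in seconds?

21.7 seconds

Running time = 1085 / (50) = 21.7 s.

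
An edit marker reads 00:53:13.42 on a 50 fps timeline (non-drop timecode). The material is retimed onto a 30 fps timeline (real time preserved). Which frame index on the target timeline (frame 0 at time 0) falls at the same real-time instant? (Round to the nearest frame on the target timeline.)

frame 95815

Source frame index: (0×3600 + 53×60 + 13) × 50 + 42 = 159692.
Real time: 159692 / (50) = 79846/25 s.
Target frame: (79846/25) × (30) = 479076/5 ≈ 95815.200 → 95815.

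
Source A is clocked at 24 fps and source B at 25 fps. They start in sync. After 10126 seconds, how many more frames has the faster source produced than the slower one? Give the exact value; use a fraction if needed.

A emits 24 × 10126 = 243024 frames; B emits 25 × 10126 = 253150.
Difference = 10126 frames; B is ahead of A.

10126 frames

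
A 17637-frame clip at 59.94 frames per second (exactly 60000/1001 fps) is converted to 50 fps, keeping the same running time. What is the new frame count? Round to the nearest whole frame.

14712 frames

Frames at target rate = 17637 × (50) / (60000/1001) = 5884879/400 ≈ 14712.198.
Nearest whole frame: 14712.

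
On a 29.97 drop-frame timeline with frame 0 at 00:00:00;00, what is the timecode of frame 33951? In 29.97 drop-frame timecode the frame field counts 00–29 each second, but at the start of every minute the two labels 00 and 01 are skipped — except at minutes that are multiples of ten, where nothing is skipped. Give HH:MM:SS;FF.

00:18:52;25

Ten DF minutes hold 17982 frames, so frame 33951 lies in block 1 (frames 17982–35963) with 15969 frames into that block.
The block's first minute is 1800 frames and the rest 1798 each; 15969 frames reaches minute 8, so 1 × 18 + 8 × 2 = 34 labels have been skipped so far.
Adding those back, label number 33951 + 34 = 33985 at 30 labels/s is 1132 s + 25 f = 0 h 18 min 52 s frame 25, i.e. 00:18:52;25.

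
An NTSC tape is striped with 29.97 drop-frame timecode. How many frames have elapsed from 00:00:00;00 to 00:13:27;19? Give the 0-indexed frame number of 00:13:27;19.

As if non-drop at 30 labels/s: (0 × 3600 + 13 × 60 + 27) × 30 + 19 = 24229.
Minute boundaries passed: 13; those not divisible by 10: 13 − 1 = 12; dropped labels = 2 × 12 = 24.
Actual frame index = 24229 − 24 = 24205.

24205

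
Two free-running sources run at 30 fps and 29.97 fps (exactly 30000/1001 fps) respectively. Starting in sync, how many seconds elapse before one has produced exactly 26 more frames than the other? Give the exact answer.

13013/15 seconds

The gap grows by |30000/1001 − 30| = 30/1001 frames per second.
Time for a 26-frame gap: 26 ÷ (30/1001) = 13013/15 s.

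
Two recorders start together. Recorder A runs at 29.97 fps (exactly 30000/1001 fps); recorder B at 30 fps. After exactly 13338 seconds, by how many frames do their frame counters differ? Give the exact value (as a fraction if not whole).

A emits 30000/1001 × 13338 = 30780000/77 frames; B emits 30 × 13338 = 400140.
Difference = 30780/77 frames (≈ 399.7403); B is ahead of A.

30780/77 frames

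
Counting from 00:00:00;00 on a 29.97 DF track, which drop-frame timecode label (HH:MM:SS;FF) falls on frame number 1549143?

14:21:29;23

Each 10-minute DF block holds 10 × 60 × 30 − 9 × 2 = 17982 frames. 1549143 ÷ 17982 → 86 full blocks, remainder 2691.
Within the partial block the first minute is 1800 frames and each further minute 1798, so 1 further minute boundary passed. Total skipped labels = 18 × 86 + 2 × 1 = 1550.
Non-drop label index = 1549143 + 1550 = 1550693; at 30 labels/s that is 14:21:29:23, i.e. DF 14:21:29;23.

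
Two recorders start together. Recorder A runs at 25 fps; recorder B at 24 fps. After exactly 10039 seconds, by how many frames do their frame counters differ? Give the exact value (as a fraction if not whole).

A emits 25 × 10039 = 250975 frames; B emits 24 × 10039 = 240936.
Difference = 10039 frames; B is behind A.

10039 frames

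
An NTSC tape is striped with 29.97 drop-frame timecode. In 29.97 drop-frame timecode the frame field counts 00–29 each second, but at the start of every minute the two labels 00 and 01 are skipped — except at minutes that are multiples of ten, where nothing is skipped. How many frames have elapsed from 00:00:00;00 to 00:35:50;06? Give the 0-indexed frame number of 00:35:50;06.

64442

As if non-drop at 30 labels/s: (0 × 3600 + 35 × 60 + 50) × 30 + 6 = 64506.
Minute boundaries passed: 35; those not divisible by 10: 35 − 3 = 32; dropped labels = 2 × 32 = 64.
Actual frame index = 64506 − 64 = 64442.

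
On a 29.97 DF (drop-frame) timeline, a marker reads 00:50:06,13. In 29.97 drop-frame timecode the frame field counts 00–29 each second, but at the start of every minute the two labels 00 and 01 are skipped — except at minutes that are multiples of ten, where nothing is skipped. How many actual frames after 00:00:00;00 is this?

90103

Complete 10-minute blocks: 5, each 17982 frames → 89910.
Remaining 0 whole minutes in the current block: 0 frames.
Within the current minute: 6 × 30 + 13 = 193. Total = 89910 + 0 + 193 = 90103.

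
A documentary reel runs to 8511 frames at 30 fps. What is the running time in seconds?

Running time = 8511 / (30) = 283.7 s.

283.7 seconds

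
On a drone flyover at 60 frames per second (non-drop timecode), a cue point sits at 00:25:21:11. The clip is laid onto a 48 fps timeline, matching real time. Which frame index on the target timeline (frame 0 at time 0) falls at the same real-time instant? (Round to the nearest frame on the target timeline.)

frame 73017

Source frame index: (0×3600 + 25×60 + 21) × 60 + 11 = 91271.
Real time: 91271 / (60) = 91271/60 s.
Target frame: (91271/60) × (48) = 365084/5 ≈ 73016.800 → 73017.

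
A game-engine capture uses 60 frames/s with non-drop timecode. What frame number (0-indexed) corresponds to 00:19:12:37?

frame 69157

Total seconds to the label: (0 × 3600 + 19 × 60 + 12) = 1152.
Frame index = 1152 × 60 + 37 = 69157.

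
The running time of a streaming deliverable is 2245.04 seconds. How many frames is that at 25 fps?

56126 frames

Frames = 2245.04 × 25 = 56126.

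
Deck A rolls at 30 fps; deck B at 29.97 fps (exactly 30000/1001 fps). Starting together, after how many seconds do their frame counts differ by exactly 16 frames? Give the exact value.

The gap grows by |30000/1001 − 30| = 30/1001 frames per second.
Time for a 16-frame gap: 16 ÷ (30/1001) = 8008/15 s.

8008/15 seconds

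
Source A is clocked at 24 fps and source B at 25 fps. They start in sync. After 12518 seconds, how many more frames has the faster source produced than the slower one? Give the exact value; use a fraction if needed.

12518 frames

A emits 24 × 12518 = 300432 frames; B emits 25 × 12518 = 312950.
Difference = 12518 frames; B is ahead of A.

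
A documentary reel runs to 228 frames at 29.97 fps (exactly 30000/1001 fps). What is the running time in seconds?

Running time = 228 / (30000/1001) = 7.6076 s.

7.6076 seconds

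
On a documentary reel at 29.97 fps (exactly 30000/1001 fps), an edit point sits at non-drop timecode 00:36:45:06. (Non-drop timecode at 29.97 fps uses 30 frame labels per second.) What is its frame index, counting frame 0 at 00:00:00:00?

66156

Total seconds to the label: (0 × 3600 + 36 × 60 + 45) = 2205.
Frame index = 2205 × 30 + 6 = 66156.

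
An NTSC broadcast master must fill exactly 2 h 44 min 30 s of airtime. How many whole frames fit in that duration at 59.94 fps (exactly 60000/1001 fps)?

591608 frames

2 h 44 min 30 s = 9870 s.
Frames = 9870 × 60000/1001 = 84600000/143 ≈ 591608.3916.
Complete frames: 591608.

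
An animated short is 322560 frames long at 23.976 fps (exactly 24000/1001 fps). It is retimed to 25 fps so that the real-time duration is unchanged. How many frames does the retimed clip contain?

Target frames = source frames × (target rate / source rate) = 322560 × (25)/(24000/1001) = 322560 × 1001/960 = 336336.

336336 frames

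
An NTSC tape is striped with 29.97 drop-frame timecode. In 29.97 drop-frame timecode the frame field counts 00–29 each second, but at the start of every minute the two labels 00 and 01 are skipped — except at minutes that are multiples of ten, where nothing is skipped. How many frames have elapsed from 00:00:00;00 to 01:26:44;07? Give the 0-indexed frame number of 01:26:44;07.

As if non-drop at 30 labels/s: (1 × 3600 + 26 × 60 + 44) × 30 + 7 = 156127.
Minute boundaries passed: 86; those not divisible by 10: 86 − 8 = 78; dropped labels = 2 × 78 = 156.
Actual frame index = 156127 − 156 = 155971.

155971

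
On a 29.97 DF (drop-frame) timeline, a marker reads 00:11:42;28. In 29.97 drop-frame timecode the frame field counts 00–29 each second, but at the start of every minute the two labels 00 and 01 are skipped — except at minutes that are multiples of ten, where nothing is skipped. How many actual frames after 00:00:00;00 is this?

21068

As if non-drop at 30 labels/s: (0 × 3600 + 11 × 60 + 42) × 30 + 28 = 21088.
Minute boundaries passed: 11; those not divisible by 10: 11 − 1 = 10; dropped labels = 2 × 10 = 20.
Actual frame index = 21088 − 20 = 21068.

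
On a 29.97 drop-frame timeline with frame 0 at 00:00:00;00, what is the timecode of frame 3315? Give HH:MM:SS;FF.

Each 10-minute DF block holds 10 × 60 × 30 − 9 × 2 = 17982 frames. 3315 ÷ 17982 → 0 full blocks, remainder 3315.
Within the partial block the first minute is 1800 frames and each further minute 1798, so 1 further minute boundary passed. Total skipped labels = 18 × 0 + 2 × 1 = 2.
Non-drop label index = 3315 + 2 = 3317; at 30 labels/s that is 00:01:50:17, i.e. DF 00:01:50;17.

00:01:50;17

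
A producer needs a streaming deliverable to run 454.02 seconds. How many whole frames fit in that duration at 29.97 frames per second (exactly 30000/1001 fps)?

Frames = 454.02 × 30000/1001 = 1945800/143 ≈ 13606.9930.
Complete frames: 13606.

13606 frames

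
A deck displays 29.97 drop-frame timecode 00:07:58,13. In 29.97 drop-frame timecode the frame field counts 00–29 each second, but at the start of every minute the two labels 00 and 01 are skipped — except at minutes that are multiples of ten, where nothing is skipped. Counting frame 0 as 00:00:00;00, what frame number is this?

14339

As if non-drop at 30 labels/s: (0 × 3600 + 7 × 60 + 58) × 30 + 13 = 14353.
Minute boundaries passed: 7; those not divisible by 10: 7 − 0 = 7; dropped labels = 2 × 7 = 14.
Actual frame index = 14353 − 14 = 14339.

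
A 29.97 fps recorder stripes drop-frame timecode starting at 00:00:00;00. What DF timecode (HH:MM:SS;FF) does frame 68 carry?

Each 10-minute DF block holds 10 × 60 × 30 − 9 × 2 = 17982 frames. 68 ÷ 17982 → 0 full blocks, remainder 68.
Within the partial block the first minute is 1800 frames and each further minute 1798, so 0 further minute boundaries passed. Total skipped labels = 18 × 0 + 2 × 0 = 0.
Non-drop label index = 68 + 0 = 68; at 30 labels/s that is 00:00:02:08, i.e. DF 00:00:02;08.

00:00:02;08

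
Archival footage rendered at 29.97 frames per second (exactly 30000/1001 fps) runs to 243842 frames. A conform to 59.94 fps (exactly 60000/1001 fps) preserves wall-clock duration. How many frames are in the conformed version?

487684 frames

Frames at target rate = 243842 × (60000/1001) / (30000/1001) = 487684.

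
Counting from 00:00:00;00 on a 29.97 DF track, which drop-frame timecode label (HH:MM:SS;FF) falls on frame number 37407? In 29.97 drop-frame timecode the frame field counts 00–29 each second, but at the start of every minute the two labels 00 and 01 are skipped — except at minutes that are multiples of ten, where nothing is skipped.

Each 10-minute DF block holds 10 × 60 × 30 − 9 × 2 = 17982 frames. 37407 ÷ 17982 → 2 full blocks, remainder 1443.
Within the partial block the first minute is 1800 frames and each further minute 1798, so 0 further minute boundaries passed. Total skipped labels = 18 × 2 + 2 × 0 = 36.
Non-drop label index = 37407 + 36 = 37443; at 30 labels/s that is 00:20:48:03, i.e. DF 00:20:48;03.

00:20:48;03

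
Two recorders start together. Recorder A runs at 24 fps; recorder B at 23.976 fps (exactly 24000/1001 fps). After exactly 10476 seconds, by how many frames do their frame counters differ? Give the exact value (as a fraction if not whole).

251424/1001 frames

A emits 24 × 10476 = 251424 frames; B emits 24000/1001 × 10476 = 251424000/1001.
Difference = 251424/1001 frames (≈ 251.1728); B is behind A.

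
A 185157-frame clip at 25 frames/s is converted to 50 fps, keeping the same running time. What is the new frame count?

Target frames = source frames × (target rate / source rate) = 185157 × (50)/(25) = 185157 × 2 = 370314.

370314 frames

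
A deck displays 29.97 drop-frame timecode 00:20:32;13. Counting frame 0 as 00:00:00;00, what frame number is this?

36937

Complete 10-minute blocks: 2, each 17982 frames → 35964.
Remaining 0 whole minutes in the current block: 0 frames.
Within the current minute: 32 × 30 + 13 = 973. Total = 35964 + 0 + 973 = 36937.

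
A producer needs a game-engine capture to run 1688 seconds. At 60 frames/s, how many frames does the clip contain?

Frames = 1688 × 60 = 101280.

101280 frames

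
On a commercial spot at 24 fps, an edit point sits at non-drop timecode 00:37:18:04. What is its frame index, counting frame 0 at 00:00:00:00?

frame 53716

Total seconds to the label: (0 × 3600 + 37 × 60 + 18) = 2238.
Frame index = 2238 × 24 + 4 = 53716.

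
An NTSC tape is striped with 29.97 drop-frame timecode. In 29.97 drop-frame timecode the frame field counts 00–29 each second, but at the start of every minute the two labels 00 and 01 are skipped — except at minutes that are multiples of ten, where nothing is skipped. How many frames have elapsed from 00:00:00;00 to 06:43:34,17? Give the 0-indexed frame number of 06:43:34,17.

Complete 10-minute blocks: 40, each 17982 frames → 719280.
Remaining 3 whole minutes in the current block: 1800 + 2 × 1798 = 5396 frames.
Within the current minute: 34 × 30 + 17 − 2 = 1035 (labels ;00/;01 skipped at this minute). Total = 719280 + 5396 + 1035 = 725711.

725711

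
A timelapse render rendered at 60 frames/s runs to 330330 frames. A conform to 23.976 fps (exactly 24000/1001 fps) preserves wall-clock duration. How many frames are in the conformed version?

132000 frames

Target frames = source frames × (target rate / source rate) = 330330 × (24000/1001)/(60) = 330330 × 400/1001 = 132000.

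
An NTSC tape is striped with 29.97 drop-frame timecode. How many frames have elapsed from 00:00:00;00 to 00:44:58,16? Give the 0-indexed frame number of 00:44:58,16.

80876

Complete 10-minute blocks: 4, each 17982 frames → 71928.
Remaining 4 whole minutes in the current block: 1800 + 3 × 1798 = 7194 frames.
Within the current minute: 58 × 30 + 16 − 2 = 1754 (labels ;00/;01 skipped at this minute). Total = 71928 + 7194 + 1754 = 80876.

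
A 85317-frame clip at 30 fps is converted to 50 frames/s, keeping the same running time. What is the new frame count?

142195 frames

Target frames = source frames × (target rate / source rate) = 85317 × (50)/(30) = 85317 × 5/3 = 142195.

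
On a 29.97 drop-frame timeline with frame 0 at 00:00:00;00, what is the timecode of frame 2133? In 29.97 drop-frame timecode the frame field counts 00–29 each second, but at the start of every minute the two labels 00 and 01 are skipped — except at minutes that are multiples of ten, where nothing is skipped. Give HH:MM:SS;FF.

00:01:11;05

Ten DF minutes hold 17982 frames, so frame 2133 lies in block 0 (frames 0–17981) with 2133 frames into that block.
The block's first minute is 1800 frames and the rest 1798 each; 2133 frames reaches minute 1, so 0 × 18 + 1 × 2 = 2 labels have been skipped so far.
Adding those back, label number 2133 + 2 = 2135 at 30 labels/s is 71 s + 5 f = 0 h 1 min 11 s frame 5, i.e. 00:01:11;05.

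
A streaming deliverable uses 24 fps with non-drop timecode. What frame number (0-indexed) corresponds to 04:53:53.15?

Total seconds to the label: (4 × 3600 + 53 × 60 + 53) = 17633.
Frame index = 17633 × 24 + 15 = 423207.

423207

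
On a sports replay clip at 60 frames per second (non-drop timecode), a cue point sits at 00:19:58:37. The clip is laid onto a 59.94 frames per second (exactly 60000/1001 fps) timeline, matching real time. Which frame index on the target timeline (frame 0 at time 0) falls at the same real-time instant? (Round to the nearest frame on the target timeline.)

frame 71845

Source frame index: (0×3600 + 19×60 + 58) × 60 + 37 = 71917.
Real time: 71917 / (60) = 71917/60 s.
Target frame: (71917/60) × (60000/1001) = 71917000/1001 ≈ 71845.155 → 71845.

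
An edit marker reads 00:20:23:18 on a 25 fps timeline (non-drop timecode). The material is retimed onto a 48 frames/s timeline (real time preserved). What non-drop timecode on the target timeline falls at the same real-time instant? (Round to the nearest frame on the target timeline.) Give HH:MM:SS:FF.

Source frame index: (0×3600 + 20×60 + 23) × 25 + 18 = 30593.
Real time: 30593 / (25) = 30593/25 s.
Target frame: (30593/25) × (48) = 1468464/25 ≈ 58738.560 → 58739.
At 48 labels/s: frame 58739 → 00:20:23:35.

00:20:23:35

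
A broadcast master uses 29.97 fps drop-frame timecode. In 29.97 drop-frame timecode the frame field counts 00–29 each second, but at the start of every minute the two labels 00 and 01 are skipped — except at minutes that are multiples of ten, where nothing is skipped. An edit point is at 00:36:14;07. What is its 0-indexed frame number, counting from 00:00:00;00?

65161

As if non-drop at 30 labels/s: (0 × 3600 + 36 × 60 + 14) × 30 + 7 = 65227.
Minute boundaries passed: 36; those not divisible by 10: 36 − 3 = 33; dropped labels = 2 × 33 = 66.
Actual frame index = 65227 − 66 = 65161.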